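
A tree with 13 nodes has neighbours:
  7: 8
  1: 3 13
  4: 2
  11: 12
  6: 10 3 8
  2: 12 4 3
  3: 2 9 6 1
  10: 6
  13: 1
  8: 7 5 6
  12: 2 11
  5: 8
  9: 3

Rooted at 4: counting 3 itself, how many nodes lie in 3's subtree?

9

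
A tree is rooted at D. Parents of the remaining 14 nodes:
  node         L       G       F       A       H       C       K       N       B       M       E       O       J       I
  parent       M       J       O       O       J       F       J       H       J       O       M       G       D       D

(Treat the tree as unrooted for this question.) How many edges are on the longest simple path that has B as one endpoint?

Distances from B peak at 5, attained at L (E, C also at distance 5).
B – J – G – O – M – L

5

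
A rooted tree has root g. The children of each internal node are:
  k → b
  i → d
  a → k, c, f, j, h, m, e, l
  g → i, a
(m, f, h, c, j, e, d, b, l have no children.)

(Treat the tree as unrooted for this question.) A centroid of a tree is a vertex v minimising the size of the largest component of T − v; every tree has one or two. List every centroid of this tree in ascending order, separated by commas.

a

Delete a: the remaining components have sizes 3, 2, 1, 1, 1, 1, 1, 1, 1. Max 3 ≤ 6, so a is a centroid.
Every other node leaves some component of size > 6, so the centroid is unique.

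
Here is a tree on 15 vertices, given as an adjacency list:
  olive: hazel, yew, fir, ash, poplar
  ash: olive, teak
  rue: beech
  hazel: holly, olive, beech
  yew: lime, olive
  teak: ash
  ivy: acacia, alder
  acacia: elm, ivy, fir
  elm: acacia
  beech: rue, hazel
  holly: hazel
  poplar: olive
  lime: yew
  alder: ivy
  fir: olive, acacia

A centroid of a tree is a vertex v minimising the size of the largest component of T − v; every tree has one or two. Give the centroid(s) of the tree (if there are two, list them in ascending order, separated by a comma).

olive

If olive is removed the pieces have sizes 5, 4, 2, 2, 1, all ≤ ⌊15/2⌋ = 7.
No neighbour of olive does as well, so olive is the unique centroid.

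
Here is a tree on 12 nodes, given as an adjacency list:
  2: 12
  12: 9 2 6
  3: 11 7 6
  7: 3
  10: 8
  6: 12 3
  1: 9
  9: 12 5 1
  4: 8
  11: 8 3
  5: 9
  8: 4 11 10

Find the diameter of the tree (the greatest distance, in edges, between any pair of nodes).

7

Starting from 4, a farthest node is 1 at distance 7.
One longest path: 4-8-11-3-6-12-9-1.
So the diameter is 7.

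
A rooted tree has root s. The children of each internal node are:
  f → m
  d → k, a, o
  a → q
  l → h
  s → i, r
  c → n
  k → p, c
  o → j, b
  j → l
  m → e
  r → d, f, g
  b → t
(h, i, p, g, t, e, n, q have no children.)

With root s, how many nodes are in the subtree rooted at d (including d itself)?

13

d's subtree: {d, k, o, a, c, p, j, b, q, n, l, t, h}, size 13.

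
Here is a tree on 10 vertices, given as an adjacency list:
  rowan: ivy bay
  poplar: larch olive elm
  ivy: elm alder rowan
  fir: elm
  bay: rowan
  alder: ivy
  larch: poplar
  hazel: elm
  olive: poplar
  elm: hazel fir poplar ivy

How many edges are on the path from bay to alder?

The path is bay–rowan–ivy–alder, which has 3 edges.

3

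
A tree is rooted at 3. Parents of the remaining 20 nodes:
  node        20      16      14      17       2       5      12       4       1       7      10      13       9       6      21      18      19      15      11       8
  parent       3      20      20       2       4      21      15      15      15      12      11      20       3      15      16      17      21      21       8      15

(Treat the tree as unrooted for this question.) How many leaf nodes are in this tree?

10

The leaves are 1, 5, 6, 7, 9, 10, 13, 14, 18, 19.
That is 10 leaves.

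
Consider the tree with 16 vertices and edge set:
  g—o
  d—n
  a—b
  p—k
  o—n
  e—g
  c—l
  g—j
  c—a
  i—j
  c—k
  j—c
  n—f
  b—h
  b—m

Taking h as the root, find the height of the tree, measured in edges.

A deepest node is f, reached by h – b – a – c – j – g – o – n – f.
That path has 8 edges, so the height is 8.

8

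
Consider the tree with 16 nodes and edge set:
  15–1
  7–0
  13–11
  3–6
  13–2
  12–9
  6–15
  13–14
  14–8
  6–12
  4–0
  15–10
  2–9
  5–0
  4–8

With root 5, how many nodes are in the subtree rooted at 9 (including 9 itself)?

9's subtree: {9, 12, 6, 3, 15, 10, 1}, size 7.

7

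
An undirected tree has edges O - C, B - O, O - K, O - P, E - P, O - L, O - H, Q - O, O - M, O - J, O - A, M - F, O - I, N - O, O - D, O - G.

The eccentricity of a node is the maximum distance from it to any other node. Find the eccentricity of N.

3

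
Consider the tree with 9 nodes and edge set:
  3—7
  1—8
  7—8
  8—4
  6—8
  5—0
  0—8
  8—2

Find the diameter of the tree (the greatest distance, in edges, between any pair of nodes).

A longest path is 5–0–8–7–3, with 4 edges.

4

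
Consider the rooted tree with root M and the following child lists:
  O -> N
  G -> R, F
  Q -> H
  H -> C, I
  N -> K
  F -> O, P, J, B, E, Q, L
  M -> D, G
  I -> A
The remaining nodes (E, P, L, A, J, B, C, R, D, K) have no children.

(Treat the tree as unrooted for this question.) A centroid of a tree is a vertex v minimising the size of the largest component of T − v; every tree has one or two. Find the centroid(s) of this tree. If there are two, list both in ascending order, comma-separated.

If F is removed the pieces have sizes 5, 4, 3, 1, 1, 1, 1, 1, all ≤ ⌊18/2⌋ = 9.
No neighbour of F does as well, so F is the unique centroid.

F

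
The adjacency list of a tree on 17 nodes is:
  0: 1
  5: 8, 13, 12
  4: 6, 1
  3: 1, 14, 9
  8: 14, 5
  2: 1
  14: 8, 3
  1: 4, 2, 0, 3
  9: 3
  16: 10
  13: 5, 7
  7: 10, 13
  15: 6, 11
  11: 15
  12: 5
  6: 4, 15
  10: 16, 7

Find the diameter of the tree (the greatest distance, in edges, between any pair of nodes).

12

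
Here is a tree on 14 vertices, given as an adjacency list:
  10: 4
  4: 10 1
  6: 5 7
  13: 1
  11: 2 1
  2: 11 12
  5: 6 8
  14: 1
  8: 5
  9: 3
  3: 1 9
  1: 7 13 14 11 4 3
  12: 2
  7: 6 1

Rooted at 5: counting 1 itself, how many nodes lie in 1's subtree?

Descendants of 1 (including itself): 1, 3, 4, 11, 14, 13, 9, 10, 2, 12. That's 10.

10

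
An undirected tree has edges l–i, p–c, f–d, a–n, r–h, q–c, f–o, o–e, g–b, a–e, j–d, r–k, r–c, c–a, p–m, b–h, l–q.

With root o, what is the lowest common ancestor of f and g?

Path f→root: f o; path g→root: g b h r c a e o.
First common node: o.

o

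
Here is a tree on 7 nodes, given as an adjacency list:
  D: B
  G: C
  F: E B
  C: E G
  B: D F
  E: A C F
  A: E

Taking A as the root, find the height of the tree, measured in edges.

D sits deepest: A–E–F–B–D — 4 edges from the root.

4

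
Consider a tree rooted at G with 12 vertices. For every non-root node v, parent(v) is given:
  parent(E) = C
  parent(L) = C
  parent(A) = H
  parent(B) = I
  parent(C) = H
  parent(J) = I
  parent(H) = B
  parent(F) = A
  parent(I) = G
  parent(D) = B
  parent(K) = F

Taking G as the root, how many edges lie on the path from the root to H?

Climbing from H to the root: H → B → I → G. That's 3 steps.

3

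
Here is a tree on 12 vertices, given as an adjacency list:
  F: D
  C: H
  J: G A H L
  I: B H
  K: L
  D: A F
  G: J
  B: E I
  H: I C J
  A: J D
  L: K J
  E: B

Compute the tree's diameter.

7

BFS from E reaches F last, at distance 7; BFS from F confirms no node is farther.
Path: E–B–I–H–J–A–D–F.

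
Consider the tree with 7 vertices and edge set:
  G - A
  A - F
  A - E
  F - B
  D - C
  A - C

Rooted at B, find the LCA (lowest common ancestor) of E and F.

Ancestors of E (toward the root): E, A, F, B.
Ancestors of F: F, B.
The deepest node appearing in both lists is F.

F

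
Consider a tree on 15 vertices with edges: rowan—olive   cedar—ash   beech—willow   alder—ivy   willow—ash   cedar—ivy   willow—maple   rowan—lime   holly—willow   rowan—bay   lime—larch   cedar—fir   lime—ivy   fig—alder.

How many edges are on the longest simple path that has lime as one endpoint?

A farthest node from lime is beech (maple, holly also at distance 5).
The path lime-ivy-cedar-ash-willow-beech has 5 edges.

5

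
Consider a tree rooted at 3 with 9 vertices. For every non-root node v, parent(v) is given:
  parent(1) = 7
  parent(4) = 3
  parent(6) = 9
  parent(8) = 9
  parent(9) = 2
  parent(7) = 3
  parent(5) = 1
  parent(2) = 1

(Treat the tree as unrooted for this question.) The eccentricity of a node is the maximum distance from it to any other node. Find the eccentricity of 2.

A farthest node from 2 is 4.
The path 2 – 1 – 7 – 3 – 4 has 4 edges.

4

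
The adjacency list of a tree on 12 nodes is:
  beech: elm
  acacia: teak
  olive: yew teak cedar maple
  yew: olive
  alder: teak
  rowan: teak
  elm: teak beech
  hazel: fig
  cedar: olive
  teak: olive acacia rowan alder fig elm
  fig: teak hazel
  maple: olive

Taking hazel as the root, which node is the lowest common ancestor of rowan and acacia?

rowan's ancestor chain is rowan, teak, fig, hazel and acacia's is acacia, teak, fig, hazel; they first meet at teak.

teak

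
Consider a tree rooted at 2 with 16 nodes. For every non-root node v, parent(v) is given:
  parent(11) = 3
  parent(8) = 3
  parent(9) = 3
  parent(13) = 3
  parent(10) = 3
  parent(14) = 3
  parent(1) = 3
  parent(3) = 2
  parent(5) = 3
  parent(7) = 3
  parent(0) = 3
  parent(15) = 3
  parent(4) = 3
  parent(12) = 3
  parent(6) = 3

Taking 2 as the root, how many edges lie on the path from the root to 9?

Climbing from 9 to the root: 9 – 3 – 2. That's 2 steps.

2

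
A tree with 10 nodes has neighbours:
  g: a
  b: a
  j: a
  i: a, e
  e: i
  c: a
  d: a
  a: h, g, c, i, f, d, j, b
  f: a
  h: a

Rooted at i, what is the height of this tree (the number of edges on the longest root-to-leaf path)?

2

h sits deepest: i → a → h — 2 edges from the root.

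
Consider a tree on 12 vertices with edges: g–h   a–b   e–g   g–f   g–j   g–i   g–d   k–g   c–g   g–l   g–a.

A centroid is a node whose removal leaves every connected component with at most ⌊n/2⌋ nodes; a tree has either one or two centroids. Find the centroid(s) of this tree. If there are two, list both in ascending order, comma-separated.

g

Removing g splits the tree into components of sizes 2, 1, 1, 1, 1, 1, 1, 1, 1, 1; the largest is 2 ≤ ⌊12/2⌋ = 6.
No neighbour of g does as well, so g is the unique centroid.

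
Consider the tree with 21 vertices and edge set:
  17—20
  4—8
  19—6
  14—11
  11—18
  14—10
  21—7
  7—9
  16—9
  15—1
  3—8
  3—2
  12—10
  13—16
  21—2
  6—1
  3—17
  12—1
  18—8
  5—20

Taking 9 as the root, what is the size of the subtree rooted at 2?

The subtree rooted at 2 contains: 2, 3, 8, 17, 18, 4, 20, 11, 5, 14, 10, 12, 1, 15, 6, 19 — 16 nodes.

16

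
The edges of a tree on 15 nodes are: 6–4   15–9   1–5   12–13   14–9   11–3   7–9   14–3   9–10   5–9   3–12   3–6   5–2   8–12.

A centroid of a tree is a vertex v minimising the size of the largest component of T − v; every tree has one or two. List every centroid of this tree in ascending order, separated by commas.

14

Delete 14: the remaining components have sizes 7, 7. Max 7 ≤ 7, so 14 is a centroid.
No neighbour of 14 does as well, so 14 is the unique centroid.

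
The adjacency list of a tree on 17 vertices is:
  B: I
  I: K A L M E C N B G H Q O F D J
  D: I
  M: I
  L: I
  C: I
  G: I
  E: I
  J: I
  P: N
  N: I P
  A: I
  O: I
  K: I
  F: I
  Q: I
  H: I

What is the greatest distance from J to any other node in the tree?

3

Distances from J peak at 3, attained at P.
J-I-N-P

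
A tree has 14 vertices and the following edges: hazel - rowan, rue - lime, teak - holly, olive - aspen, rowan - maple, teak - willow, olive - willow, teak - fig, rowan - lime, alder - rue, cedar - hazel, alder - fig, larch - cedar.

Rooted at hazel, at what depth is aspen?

9

Path from hazel to aspen: hazel → rowan → lime → rue → alder → fig → teak → willow → olive → aspen, which has 9 edges.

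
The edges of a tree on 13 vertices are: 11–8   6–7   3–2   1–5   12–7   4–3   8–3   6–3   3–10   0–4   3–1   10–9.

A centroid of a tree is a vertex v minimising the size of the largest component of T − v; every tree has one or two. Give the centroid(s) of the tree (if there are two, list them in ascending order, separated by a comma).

3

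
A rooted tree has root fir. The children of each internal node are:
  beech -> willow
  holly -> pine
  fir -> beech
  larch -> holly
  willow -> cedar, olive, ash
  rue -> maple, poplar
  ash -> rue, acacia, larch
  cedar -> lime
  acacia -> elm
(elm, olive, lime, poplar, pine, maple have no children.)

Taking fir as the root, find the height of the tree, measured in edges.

6

pine sits deepest: fir – beech – willow – ash – larch – holly – pine — 6 edges from the root.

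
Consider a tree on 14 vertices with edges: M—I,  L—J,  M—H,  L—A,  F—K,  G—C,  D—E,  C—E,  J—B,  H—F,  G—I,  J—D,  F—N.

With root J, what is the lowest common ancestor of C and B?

Path C→root: C E D J; path B→root: B J.
First common node: J.

J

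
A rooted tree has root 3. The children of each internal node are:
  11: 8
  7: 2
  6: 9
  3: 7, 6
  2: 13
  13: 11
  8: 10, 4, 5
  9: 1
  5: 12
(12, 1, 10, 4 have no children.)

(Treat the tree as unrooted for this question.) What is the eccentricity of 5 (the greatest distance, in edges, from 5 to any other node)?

9

The node farthest from 5 is 1, via 5 – 8 – 11 – 13 – 2 – 7 – 3 – 6 – 9 – 1 — 9 edges.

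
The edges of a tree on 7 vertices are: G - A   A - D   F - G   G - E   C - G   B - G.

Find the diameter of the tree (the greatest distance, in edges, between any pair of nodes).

3

A longest path is D – A – G – F, with 3 edges.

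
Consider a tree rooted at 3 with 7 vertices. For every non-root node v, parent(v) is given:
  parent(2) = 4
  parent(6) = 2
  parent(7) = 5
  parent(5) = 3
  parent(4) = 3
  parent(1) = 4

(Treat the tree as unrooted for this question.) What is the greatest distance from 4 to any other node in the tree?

3

Distances from 4 peak at 3, attained at 7.
4 – 3 – 5 – 7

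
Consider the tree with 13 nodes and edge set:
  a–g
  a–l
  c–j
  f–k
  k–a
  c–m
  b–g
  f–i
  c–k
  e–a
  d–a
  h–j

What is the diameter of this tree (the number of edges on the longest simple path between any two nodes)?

Starting from b, a farthest node is h at distance 6.
One longest path: b-g-a-k-c-j-h.
So the diameter is 6.

6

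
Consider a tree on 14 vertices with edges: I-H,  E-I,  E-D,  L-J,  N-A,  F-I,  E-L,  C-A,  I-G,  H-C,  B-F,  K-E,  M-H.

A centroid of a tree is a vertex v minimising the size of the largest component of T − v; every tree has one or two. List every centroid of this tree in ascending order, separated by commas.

I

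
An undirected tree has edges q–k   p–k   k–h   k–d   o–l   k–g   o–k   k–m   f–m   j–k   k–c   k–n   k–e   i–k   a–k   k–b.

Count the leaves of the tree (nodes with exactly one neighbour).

The leaves are a, b, c, d, e, f, g, h, i, j, l, n, p, q.
That is 14 leaves.

14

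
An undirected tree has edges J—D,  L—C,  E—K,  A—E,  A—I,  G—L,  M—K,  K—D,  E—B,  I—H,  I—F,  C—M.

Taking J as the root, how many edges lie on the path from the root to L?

5

Climbing from L to the root: L → C → M → K → D → J. That's 5 steps.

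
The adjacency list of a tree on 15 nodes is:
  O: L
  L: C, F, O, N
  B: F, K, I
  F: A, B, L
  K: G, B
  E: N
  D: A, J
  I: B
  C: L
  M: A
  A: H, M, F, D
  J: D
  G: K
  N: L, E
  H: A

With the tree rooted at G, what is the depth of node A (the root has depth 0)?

G – K – B – F – A — 4 edges.

4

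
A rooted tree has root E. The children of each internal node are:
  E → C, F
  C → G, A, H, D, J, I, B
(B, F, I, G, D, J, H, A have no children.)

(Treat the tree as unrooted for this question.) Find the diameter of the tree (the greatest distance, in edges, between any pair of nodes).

3

Starting from F, a farthest node is A at distance 3.
One longest path: F-E-C-A.
So the diameter is 3.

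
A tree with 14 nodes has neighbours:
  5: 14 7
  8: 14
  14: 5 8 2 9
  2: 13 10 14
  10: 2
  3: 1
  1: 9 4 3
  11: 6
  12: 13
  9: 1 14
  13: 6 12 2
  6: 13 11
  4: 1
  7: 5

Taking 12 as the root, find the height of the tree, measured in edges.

6

3 sits deepest: 12 – 13 – 2 – 14 – 9 – 1 – 3 — 6 edges from the root.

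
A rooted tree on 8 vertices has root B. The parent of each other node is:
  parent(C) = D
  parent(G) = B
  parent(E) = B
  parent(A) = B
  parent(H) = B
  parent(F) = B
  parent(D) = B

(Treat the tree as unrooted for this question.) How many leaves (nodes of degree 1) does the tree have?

6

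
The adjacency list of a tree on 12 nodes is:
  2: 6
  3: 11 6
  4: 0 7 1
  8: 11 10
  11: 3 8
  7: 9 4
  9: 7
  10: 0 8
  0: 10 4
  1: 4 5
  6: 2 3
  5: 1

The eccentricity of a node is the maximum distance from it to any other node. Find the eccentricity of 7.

8

Distances from 7 peak at 8, attained at 2.
7–4–0–10–8–11–3–6–2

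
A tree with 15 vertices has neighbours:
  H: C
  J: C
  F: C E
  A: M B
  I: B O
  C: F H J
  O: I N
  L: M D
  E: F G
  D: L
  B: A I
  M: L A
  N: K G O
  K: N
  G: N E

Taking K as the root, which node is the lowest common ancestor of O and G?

N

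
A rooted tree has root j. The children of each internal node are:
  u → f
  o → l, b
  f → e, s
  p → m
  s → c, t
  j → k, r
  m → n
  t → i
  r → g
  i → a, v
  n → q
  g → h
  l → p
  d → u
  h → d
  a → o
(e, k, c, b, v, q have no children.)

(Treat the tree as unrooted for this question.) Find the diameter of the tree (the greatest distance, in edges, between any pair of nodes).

A longest path is k - j - r - g - h - d - u - f - s - t - i - a - o - l - p - m - n - q, with 17 edges.

17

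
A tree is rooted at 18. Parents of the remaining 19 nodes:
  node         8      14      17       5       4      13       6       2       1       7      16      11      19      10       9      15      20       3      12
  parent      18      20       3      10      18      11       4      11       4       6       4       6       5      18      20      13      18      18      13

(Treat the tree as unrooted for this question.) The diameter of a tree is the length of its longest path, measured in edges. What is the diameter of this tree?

BFS from 19 reaches 12 last, at distance 8; BFS from 12 confirms no node is farther.
Path: 19 - 5 - 10 - 18 - 4 - 6 - 11 - 13 - 12.

8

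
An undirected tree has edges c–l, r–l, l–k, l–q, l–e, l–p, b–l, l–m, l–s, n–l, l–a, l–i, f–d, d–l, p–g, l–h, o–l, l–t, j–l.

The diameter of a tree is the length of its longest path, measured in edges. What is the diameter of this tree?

A longest path is g–p–l–d–f, with 4 edges.

4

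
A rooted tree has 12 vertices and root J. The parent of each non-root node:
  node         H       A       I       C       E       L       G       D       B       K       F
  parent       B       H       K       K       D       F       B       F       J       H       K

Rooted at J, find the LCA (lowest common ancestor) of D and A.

Ancestors of D (toward the root): D, F, K, H, B, J.
Ancestors of A: A, H, B, J.
The deepest node appearing in both lists is H.

H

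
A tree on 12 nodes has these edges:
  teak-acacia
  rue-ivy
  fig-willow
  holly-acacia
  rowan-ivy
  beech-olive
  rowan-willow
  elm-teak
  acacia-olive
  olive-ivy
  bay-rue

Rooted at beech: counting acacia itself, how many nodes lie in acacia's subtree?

4

acacia's subtree: {acacia, holly, teak, elm}, size 4.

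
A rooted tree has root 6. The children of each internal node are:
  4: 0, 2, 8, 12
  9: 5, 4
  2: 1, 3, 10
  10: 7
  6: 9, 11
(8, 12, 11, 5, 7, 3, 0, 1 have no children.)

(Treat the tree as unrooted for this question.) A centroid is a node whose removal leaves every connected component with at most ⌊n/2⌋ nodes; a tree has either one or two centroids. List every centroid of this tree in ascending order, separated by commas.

If 4 is removed the pieces have sizes 5, 4, 1, 1, 1, all ≤ ⌊13/2⌋ = 6.
Every other node leaves some component of size > 6, so the centroid is unique.

4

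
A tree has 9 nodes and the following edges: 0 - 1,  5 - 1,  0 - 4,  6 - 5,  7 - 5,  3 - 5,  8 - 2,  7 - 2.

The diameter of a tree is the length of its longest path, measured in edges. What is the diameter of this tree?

6

BFS from 4 reaches 8 last, at distance 6; BFS from 8 confirms no node is farther.
Path: 4-0-1-5-7-2-8.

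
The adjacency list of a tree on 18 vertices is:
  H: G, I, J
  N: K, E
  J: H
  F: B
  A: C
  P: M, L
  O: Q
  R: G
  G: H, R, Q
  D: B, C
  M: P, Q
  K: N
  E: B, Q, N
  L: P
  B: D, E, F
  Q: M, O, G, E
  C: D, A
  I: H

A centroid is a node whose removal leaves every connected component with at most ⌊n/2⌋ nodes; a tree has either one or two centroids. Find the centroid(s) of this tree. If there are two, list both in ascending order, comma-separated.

Removing Q splits the tree into components of sizes 8, 5, 3, 1; the largest is 8 ≤ ⌊18/2⌋ = 9.
No neighbour of Q does as well, so Q is the unique centroid.

Q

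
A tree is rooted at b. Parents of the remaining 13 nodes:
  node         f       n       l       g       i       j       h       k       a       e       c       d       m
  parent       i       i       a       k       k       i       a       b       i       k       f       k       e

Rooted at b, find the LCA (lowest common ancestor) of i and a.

Ancestors of i (toward the root): i, k, b.
Ancestors of a: a, i, k, b.
The deepest node appearing in both lists is i.

i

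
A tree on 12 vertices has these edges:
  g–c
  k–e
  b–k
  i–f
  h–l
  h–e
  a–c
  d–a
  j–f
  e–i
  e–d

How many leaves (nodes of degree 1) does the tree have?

4

The leaves are b, g, j, l.
That is 4 leaves.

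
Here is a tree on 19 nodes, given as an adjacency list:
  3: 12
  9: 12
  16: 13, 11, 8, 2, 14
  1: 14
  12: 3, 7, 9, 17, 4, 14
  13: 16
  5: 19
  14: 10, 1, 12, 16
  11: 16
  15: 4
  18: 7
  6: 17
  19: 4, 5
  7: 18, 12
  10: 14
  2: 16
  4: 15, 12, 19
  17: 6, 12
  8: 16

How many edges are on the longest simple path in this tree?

6

Starting from 2, a farthest node is 5 at distance 6.
One longest path: 2-16-14-12-4-19-5.
So the diameter is 6.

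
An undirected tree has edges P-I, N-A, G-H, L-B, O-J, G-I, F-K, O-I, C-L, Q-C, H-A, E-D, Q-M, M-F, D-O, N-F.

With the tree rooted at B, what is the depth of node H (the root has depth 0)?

B–L–C–Q–M–F–N–A–H — 8 edges.

8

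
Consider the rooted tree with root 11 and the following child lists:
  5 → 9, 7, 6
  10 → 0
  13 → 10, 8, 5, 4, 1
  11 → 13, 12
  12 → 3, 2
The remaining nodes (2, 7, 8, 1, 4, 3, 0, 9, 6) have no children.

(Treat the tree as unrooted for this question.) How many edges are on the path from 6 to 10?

The path is 6–5–13–10, which has 3 edges.

3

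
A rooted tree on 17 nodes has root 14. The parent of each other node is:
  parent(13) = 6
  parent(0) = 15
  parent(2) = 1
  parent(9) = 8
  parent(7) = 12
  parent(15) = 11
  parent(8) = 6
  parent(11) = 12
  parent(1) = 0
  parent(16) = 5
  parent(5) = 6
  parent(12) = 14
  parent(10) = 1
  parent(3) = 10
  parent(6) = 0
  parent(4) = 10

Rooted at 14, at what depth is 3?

Climbing from 3 to the root: 3 → 10 → 1 → 0 → 15 → 11 → 12 → 14. That's 7 steps.

7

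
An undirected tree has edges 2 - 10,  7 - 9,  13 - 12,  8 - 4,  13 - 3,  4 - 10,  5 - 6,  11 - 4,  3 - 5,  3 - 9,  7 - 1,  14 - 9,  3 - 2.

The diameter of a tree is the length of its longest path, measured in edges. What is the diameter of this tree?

7

Starting from 1, a farthest node is 8 at distance 7.
One longest path: 1 - 7 - 9 - 3 - 2 - 10 - 4 - 8.
So the diameter is 7.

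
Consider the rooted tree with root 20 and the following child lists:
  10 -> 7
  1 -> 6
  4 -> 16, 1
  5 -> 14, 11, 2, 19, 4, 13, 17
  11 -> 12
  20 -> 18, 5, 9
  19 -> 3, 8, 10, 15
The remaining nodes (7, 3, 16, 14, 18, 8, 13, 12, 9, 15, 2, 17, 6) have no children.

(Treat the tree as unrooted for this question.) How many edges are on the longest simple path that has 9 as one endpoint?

5

Distances from 9 peak at 5, attained at 6 (7 also at distance 5).
9 – 20 – 5 – 4 – 1 – 6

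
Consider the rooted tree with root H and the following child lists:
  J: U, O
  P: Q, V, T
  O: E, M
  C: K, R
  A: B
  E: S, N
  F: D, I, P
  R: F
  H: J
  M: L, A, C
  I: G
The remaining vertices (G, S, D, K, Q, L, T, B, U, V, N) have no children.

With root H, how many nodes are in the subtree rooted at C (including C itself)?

11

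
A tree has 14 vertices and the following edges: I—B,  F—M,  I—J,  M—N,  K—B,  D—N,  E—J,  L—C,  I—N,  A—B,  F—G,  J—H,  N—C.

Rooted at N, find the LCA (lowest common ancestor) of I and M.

N

Path I→root: I N; path M→root: M N.
First common node: N.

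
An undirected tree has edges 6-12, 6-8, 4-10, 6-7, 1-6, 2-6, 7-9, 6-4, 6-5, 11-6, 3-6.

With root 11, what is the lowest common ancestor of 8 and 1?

Ancestors of 8 (toward the root): 8, 6, 11.
Ancestors of 1: 1, 6, 11.
The deepest node appearing in both lists is 6.

6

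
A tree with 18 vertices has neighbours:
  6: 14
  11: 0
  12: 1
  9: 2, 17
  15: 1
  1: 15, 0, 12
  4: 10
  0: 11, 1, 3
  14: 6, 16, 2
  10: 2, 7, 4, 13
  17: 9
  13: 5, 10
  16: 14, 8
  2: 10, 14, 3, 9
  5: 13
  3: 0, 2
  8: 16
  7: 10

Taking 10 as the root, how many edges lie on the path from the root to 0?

Climbing from 0 to the root: 0 → 3 → 2 → 10. That's 3 steps.

3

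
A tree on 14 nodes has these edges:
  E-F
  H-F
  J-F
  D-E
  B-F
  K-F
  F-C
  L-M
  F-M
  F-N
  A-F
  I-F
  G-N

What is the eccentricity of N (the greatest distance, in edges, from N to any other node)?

3

A farthest node from N is L (D also at distance 3).
The path N – F – M – L has 3 edges.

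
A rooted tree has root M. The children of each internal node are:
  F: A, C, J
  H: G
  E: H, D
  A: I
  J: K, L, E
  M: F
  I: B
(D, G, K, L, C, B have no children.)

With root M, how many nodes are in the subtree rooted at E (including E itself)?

4

E's subtree: {E, H, D, G}, size 4.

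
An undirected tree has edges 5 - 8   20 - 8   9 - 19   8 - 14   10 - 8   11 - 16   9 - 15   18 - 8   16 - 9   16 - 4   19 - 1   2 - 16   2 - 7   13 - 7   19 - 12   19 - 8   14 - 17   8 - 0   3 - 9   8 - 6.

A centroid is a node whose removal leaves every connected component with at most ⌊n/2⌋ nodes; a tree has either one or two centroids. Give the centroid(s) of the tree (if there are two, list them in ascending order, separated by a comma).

19

If 19 is removed the pieces have sizes 9, 9, 1, 1, all ≤ ⌊21/2⌋ = 10.
No neighbour of 19 does as well, so 19 is the unique centroid.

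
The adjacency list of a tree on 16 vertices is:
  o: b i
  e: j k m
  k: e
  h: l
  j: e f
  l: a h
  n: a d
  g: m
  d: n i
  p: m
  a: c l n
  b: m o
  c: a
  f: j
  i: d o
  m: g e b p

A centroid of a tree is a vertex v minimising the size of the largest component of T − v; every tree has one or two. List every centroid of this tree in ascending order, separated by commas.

If b is removed the pieces have sizes 8, 7, all ≤ ⌊16/2⌋ = 8.
Its neighbour o also leaves a largest component of size 8, so both are centroids.

b, o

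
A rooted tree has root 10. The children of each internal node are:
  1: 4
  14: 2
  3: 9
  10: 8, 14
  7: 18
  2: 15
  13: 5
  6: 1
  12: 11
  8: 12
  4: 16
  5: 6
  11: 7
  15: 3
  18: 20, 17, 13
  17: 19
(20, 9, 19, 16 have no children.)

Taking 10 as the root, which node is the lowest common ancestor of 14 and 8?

10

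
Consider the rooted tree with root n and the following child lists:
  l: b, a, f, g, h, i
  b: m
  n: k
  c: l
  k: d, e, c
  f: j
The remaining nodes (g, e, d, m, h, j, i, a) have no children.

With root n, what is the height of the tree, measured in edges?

A deepest node is m, reached by n → k → c → l → b → m.
That path has 5 edges, so the height is 5.

5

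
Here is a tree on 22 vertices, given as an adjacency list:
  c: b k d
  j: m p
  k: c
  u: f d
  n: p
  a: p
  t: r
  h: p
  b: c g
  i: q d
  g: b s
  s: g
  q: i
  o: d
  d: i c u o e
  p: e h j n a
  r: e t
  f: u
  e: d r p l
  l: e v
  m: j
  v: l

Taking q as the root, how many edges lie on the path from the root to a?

5

Climbing from a to the root: a – p – e – d – i – q. That's 5 steps.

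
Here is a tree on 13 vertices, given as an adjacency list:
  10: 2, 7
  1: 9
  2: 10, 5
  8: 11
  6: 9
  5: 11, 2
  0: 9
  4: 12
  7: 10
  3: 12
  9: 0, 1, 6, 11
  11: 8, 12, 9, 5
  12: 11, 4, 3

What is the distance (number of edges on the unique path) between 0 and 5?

3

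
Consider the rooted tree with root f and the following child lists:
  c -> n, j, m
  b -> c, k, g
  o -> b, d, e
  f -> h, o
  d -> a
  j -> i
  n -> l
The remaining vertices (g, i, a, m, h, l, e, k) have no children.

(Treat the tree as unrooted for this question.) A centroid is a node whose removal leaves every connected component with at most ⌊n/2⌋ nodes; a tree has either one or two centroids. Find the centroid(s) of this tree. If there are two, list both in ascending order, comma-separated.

Removing b splits the tree into components of sizes 6, 6, 1, 1; the largest is 6 ≤ ⌊15/2⌋ = 7.
Every other node leaves some component of size > 7, so the centroid is unique.

b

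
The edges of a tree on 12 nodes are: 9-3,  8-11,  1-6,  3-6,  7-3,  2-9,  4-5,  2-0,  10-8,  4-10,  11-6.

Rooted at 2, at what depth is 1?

4

Climbing from 1 to the root: 1 → 6 → 3 → 9 → 2. That's 4 steps.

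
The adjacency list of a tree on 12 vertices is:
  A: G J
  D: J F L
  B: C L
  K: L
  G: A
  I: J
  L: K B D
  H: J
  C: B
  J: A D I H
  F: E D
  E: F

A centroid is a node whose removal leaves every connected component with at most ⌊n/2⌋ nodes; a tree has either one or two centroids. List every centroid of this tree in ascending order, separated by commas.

D

Delete D: the remaining components have sizes 5, 4, 2. Max 5 ≤ 6, so D is a centroid.
Every other node leaves some component of size > 6, so the centroid is unique.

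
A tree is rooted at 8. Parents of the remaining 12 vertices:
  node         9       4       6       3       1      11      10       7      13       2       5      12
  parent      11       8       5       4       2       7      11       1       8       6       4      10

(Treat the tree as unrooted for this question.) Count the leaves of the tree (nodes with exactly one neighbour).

4

The leaves are 3, 9, 12, 13.
That is 4 leaves.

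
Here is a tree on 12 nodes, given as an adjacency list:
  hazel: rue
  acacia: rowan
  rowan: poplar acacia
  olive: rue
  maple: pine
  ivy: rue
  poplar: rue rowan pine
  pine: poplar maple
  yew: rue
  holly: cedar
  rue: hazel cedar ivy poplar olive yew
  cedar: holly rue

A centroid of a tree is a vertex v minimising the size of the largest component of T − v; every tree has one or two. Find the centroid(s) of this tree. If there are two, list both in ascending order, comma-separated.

rue

Removing rue splits the tree into components of sizes 5, 2, 1, 1, 1, 1; the largest is 5 ≤ ⌊12/2⌋ = 6.
No neighbour of rue does as well, so rue is the unique centroid.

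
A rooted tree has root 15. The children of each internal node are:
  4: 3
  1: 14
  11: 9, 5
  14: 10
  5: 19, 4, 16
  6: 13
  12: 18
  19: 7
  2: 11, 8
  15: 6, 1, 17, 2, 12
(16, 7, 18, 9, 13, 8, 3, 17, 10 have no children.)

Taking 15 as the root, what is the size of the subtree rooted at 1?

3

1's subtree: {1, 14, 10}, size 3.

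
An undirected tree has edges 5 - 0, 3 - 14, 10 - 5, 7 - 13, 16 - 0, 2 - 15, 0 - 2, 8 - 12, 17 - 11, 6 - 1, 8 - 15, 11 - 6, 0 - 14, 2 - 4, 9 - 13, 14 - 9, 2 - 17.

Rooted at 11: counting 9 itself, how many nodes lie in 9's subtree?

3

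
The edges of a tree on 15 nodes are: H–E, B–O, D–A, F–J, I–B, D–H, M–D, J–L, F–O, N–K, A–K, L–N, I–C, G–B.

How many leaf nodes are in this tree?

4

Exactly 4 nodes have a single neighbour: C, E, G, M.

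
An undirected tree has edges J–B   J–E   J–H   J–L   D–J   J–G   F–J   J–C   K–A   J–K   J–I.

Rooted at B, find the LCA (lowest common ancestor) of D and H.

J

Ancestors of D (toward the root): D, J, B.
Ancestors of H: H, J, B.
The deepest node appearing in both lists is J.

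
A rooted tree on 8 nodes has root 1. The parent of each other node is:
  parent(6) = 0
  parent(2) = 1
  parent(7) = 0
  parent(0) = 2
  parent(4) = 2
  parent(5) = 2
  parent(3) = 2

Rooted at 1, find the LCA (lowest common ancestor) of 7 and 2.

2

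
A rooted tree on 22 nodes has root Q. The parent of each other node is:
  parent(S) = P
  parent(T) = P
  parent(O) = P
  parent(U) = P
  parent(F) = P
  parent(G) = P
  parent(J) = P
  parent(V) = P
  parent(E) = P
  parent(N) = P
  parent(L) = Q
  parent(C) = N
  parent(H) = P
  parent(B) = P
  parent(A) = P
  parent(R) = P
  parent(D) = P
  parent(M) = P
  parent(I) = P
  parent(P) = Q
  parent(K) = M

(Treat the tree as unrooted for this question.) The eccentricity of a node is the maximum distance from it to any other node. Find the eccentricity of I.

Distances from I peak at 3, attained at K (C, L also at distance 3).
I-P-M-K

3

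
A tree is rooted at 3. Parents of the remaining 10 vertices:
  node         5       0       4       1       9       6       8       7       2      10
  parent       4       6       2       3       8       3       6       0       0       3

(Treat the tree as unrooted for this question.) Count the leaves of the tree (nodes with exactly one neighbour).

Exactly 5 nodes have a single neighbour: 1, 5, 7, 9, 10.

5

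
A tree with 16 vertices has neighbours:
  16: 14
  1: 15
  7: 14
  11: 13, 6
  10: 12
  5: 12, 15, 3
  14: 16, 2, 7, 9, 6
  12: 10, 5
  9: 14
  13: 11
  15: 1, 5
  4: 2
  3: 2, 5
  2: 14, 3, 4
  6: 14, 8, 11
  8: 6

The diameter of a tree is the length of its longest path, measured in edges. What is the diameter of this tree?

8

BFS from 10 reaches 13 last, at distance 8; BFS from 13 confirms no node is farther.
Path: 10 - 12 - 5 - 3 - 2 - 14 - 6 - 11 - 13.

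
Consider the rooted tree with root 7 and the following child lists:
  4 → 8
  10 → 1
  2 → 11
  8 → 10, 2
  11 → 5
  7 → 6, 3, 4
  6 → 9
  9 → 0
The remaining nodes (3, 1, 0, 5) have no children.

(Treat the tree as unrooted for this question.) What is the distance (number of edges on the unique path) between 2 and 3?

The path is 2 - 8 - 4 - 7 - 3, which has 4 edges.

4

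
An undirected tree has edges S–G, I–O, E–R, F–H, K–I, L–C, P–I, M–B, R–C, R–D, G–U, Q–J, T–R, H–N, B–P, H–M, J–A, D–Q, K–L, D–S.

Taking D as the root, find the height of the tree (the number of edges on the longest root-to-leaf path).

10

F sits deepest: D–R–C–L–K–I–P–B–M–H–F — 10 edges from the root.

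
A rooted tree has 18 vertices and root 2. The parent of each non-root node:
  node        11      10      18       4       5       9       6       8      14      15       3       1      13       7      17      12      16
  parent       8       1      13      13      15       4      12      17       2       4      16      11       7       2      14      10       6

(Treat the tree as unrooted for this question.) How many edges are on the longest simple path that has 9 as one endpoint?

The node farthest from 9 is 3, via 9–4–13–7–2–14–17–8–11–1–10–12–6–16–3 — 14 edges.

14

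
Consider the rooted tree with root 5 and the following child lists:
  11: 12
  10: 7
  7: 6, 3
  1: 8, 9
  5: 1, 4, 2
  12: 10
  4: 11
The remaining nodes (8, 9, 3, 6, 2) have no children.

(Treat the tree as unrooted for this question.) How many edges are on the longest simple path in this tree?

8

BFS from 3 reaches 8 last, at distance 8; BFS from 8 confirms no node is farther.
Path: 3 - 7 - 10 - 12 - 11 - 4 - 5 - 1 - 8.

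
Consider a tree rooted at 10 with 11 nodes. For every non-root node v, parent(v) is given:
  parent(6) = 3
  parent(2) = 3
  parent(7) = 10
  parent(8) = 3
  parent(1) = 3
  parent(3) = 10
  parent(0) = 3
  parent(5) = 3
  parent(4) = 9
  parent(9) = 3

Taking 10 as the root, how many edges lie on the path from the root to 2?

Climbing from 2 to the root: 2–3–10. That's 2 steps.

2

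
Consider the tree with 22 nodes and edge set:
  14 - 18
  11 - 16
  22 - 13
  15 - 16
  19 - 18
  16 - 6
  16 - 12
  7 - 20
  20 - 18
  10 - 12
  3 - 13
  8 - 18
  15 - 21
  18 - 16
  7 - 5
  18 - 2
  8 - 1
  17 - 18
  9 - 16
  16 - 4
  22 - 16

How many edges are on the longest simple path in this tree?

A longest path is 3–13–22–16–18–20–7–5, with 7 edges.

7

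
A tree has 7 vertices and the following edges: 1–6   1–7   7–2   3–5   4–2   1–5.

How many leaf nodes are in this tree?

Degree-1 nodes: 3, 4, 6 — 3 of them.

3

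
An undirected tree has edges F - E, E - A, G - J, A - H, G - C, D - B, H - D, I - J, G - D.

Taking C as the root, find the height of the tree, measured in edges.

F sits deepest: C – G – D – H – A – E – F — 6 edges from the root.

6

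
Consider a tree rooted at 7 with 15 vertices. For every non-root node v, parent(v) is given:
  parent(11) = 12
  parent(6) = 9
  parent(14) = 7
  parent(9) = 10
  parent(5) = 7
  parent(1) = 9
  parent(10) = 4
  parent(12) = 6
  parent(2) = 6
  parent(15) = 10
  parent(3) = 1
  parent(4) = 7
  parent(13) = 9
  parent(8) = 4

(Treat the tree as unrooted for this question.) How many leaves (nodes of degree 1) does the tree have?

8

The leaves are 2, 3, 5, 8, 11, 13, 14, 15.
That is 8 leaves.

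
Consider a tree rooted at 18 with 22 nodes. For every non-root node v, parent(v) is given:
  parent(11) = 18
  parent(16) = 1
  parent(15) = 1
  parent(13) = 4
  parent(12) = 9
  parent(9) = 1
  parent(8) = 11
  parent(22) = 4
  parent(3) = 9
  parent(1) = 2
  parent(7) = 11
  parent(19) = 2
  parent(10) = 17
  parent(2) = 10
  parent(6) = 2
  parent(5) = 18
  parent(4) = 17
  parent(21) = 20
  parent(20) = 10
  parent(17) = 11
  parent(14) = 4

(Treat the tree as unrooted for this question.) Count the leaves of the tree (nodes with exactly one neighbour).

13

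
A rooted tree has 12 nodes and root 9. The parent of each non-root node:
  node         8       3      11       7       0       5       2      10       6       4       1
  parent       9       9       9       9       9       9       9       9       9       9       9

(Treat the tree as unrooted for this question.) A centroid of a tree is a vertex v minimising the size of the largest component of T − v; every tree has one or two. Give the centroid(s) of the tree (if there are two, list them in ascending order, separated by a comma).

9

Delete 9: the remaining components have sizes 1, 1, 1, 1, 1, 1, 1, 1, 1, 1, 1. Max 1 ≤ 6, so 9 is a centroid.
Every other node leaves some component of size > 6, so the centroid is unique.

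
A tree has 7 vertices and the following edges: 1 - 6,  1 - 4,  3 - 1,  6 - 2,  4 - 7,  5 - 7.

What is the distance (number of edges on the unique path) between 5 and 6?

The path is 5 – 7 – 4 – 1 – 6, which has 4 edges.

4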